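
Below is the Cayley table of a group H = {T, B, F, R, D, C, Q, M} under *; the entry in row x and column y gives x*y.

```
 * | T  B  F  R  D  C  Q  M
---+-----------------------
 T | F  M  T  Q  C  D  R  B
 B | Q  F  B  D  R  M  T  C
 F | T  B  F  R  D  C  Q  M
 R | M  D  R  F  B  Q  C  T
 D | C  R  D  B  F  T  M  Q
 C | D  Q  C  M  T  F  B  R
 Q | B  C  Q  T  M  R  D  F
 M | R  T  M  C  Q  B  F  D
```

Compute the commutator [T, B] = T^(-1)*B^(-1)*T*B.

D

Identity is F; from the table T^(-1) = T and B^(-1) = B.
T*B = M
M*T = R
R*B = D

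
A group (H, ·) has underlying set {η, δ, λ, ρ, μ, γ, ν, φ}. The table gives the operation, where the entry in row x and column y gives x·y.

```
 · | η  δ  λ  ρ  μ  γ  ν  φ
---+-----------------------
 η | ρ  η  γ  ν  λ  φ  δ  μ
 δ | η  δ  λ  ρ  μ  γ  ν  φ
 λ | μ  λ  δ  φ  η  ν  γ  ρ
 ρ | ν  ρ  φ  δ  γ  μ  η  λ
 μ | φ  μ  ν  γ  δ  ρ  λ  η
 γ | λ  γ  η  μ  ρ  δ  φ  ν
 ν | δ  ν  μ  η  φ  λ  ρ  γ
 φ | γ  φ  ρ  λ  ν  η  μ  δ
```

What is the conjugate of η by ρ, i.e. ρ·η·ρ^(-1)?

The identity is δ. In row ρ, the entry δ sits in column ρ, so ρ^(-1) = ρ.
ρ·η = ν
ν·ρ = η
(Structurally, H here is isomorphic to the dihedral group D_4.)

η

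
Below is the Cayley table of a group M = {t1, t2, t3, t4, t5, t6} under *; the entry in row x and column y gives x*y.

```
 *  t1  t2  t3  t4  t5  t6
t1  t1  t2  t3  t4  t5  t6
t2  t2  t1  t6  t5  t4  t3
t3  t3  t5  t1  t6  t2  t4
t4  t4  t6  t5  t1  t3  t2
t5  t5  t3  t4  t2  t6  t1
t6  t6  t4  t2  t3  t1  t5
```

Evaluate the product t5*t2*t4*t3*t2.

t1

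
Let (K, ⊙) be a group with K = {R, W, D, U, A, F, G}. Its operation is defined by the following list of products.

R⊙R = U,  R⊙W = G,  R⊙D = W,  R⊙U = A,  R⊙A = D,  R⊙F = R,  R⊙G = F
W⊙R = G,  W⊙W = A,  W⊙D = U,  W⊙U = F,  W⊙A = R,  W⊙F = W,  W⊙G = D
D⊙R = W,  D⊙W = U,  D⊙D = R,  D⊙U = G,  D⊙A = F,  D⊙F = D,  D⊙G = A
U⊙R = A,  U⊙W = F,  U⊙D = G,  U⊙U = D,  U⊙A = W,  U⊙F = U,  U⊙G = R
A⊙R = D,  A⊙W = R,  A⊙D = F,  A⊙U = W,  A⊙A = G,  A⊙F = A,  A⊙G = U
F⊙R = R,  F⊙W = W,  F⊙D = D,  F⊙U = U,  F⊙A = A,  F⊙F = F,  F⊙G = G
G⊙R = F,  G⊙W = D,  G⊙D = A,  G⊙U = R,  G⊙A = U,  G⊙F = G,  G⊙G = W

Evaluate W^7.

F

W^1 = W
W^2 = W ⊙ W = A
W^3 = A ⊙ W = R
W^4 = R ⊙ W = G
W^5 = G ⊙ W = D
W^6 = D ⊙ W = U
W^7 = U ⊙ W = F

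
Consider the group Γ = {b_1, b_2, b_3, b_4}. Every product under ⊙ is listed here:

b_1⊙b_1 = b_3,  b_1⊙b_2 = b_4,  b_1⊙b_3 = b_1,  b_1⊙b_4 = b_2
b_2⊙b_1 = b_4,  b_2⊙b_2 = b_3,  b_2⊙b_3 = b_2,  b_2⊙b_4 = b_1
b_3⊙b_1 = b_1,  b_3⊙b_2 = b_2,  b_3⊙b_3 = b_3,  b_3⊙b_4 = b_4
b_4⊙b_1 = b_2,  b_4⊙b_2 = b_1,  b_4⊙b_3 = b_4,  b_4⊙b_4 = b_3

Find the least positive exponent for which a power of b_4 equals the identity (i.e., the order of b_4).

The identity element is b_3 (its row matches the header).
b_4^1 = b_4
b_4^2 = b_4 ⊙ b_4 = b_3
The first power of b_4 equal to the identity is b_4^2, so ord(b_4) = 2.

2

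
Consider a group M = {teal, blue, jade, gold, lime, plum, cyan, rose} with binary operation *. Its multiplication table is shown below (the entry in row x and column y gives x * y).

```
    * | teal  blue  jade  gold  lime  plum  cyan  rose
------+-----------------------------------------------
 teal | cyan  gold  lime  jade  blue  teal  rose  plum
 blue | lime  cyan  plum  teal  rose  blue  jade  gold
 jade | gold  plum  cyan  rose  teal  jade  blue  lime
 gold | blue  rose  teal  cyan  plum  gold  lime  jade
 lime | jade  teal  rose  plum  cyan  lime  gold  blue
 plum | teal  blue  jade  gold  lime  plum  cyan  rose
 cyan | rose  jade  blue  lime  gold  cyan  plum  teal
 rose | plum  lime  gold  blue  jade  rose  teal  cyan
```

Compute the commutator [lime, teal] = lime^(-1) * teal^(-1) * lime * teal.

cyan

Identity is plum; from the table lime^(-1) = gold and teal^(-1) = rose.
gold * rose = jade
jade * lime = teal
teal * teal = cyan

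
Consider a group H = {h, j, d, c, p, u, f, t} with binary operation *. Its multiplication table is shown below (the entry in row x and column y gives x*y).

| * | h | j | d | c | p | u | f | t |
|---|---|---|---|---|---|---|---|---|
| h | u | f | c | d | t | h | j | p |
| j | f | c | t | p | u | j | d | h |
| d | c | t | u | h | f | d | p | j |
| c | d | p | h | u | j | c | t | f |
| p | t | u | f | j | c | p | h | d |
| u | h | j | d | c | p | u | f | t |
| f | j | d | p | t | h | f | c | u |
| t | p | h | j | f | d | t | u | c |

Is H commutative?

Yes

Check whether the table is symmetric across its main diagonal.
Every entry (row x, col y) equals the entry (row y, col x), so H is abelian.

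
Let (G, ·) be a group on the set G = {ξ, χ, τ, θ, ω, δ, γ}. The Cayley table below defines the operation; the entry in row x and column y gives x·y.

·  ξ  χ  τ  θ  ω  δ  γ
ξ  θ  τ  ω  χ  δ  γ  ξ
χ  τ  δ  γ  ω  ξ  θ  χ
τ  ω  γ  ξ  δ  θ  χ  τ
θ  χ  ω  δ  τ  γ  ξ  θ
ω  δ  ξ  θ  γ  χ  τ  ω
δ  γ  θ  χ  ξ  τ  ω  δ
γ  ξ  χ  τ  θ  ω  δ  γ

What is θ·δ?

Read row θ, column δ: θ·δ = ξ.

ξ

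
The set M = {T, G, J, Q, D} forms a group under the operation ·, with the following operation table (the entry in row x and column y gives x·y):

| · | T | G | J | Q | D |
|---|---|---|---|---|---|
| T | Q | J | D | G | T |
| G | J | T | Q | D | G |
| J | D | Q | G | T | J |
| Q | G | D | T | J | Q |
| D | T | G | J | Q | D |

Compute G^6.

G^1 = G
G^2 = G·G = T
G^3 = T·G = J
G^4 = J·G = Q
G^5 = Q·G = D
G^6 = D·G = G

G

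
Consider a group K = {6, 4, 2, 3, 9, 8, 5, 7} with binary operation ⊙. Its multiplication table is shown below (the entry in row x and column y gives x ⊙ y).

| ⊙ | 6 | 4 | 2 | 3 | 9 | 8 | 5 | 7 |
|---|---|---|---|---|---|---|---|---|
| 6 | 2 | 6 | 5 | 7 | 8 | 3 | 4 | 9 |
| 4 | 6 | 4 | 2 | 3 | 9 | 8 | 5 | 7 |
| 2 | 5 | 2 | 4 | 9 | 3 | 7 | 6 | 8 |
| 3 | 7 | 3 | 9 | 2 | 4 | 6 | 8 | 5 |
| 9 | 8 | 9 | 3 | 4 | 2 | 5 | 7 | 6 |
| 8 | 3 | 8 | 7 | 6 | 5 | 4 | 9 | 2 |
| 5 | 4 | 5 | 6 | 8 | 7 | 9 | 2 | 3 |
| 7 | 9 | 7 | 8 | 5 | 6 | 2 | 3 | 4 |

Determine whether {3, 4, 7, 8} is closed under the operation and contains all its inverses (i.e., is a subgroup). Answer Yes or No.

7 ⊙ 3 = 5, which is not in {3, 4, 7, 8}.
The subset is not closed under ⊙, so it is not a subgroup.

No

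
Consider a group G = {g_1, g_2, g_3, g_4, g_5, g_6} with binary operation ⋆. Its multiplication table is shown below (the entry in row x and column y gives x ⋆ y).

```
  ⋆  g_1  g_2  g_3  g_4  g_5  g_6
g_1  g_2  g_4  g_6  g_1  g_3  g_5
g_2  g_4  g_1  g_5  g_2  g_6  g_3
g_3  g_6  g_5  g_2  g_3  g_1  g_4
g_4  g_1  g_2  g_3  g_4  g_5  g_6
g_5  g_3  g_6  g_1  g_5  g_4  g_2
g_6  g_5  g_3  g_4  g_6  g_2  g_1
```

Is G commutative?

Check whether the table is symmetric across its main diagonal.
Every entry (row x, col y) equals the entry (row y, col x), so G is abelian.

Yes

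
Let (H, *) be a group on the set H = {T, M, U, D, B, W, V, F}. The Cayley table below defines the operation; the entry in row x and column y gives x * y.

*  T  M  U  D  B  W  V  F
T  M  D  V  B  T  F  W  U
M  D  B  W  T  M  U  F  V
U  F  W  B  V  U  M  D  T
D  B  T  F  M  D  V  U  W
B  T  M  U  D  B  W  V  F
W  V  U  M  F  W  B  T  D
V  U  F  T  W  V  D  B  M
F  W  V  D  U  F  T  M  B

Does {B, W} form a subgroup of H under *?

Yes

{B, W} contains the identity B.
Checking products: every product of two elements of {B, W} (read from the table) lies in {B, W}, so the set is closed.
In a finite group, a nonempty closed subset is a subgroup. So {B, W} ≤ H.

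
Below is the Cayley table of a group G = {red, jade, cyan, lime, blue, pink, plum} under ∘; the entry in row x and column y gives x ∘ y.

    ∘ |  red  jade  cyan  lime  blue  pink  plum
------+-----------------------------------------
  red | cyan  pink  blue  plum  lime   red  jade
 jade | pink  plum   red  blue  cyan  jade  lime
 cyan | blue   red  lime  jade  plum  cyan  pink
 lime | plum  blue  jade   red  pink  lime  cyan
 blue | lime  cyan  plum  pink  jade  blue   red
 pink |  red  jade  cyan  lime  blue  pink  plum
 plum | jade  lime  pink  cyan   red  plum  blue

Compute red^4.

red^1 = red
red^2 = red ∘ red = cyan
red^3 = cyan ∘ red = blue
red^4 = blue ∘ red = lime
(Structurally, G here is isomorphic to the cyclic group Z_7.)

lime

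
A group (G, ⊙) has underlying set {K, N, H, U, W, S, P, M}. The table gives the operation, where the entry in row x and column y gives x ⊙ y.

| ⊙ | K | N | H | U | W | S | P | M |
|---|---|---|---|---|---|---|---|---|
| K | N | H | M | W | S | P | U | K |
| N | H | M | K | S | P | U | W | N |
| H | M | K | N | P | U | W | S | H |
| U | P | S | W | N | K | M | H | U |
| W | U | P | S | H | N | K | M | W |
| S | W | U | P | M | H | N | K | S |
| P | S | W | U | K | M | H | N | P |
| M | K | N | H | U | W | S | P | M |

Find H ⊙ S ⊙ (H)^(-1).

The identity is M. In row H, the entry M sits in column K, so H^(-1) = K.
H ⊙ S = W
W ⊙ K = U

U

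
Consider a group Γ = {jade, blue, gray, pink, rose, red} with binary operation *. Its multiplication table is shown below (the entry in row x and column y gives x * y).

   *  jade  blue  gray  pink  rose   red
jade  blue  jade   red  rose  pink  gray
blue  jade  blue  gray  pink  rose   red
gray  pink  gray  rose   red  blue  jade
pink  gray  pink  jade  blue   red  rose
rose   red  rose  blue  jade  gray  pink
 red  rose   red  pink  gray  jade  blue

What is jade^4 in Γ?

blue

jade^1 = jade
jade^2 = jade * jade = blue
jade^3 = blue * jade = jade
jade^4 = jade * jade = blue
(Structurally, Γ here is isomorphic to the symmetric group S_3.)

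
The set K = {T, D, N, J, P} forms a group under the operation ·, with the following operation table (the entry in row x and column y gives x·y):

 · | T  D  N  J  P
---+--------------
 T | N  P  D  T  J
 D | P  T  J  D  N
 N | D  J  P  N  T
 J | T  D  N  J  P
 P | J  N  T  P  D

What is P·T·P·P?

P·T = J
J·P = P
P·P = D

D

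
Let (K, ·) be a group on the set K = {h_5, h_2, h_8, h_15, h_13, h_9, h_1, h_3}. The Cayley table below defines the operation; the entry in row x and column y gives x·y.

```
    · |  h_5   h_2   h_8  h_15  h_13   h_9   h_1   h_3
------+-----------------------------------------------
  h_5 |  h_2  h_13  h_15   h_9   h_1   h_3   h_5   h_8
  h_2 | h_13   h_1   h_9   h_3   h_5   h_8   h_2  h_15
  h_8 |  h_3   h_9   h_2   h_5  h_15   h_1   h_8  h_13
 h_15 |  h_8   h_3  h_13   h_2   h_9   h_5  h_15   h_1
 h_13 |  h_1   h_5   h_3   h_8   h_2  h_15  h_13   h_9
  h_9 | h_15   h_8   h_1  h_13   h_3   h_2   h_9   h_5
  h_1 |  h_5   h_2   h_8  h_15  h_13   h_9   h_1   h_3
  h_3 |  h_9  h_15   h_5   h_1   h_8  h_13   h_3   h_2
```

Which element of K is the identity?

h_1

The identity e satisfies e·x = x for all x, so its row in the table reproduces the column headers.
Row h_1 reads: h_5, h_2, h_8, h_15, h_13, h_9, h_1, h_3 — exactly the header order. So h_1 is the identity.
(Structurally, K here is isomorphic to the quaternion group Q_8.)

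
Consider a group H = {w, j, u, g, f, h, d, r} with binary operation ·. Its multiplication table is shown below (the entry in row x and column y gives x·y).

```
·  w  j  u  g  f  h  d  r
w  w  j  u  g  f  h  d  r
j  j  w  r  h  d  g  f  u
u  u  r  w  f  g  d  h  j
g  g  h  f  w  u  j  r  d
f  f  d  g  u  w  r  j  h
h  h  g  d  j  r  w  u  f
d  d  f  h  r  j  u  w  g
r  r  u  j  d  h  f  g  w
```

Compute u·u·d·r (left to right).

u·u = w
w·d = d
d·r = g

g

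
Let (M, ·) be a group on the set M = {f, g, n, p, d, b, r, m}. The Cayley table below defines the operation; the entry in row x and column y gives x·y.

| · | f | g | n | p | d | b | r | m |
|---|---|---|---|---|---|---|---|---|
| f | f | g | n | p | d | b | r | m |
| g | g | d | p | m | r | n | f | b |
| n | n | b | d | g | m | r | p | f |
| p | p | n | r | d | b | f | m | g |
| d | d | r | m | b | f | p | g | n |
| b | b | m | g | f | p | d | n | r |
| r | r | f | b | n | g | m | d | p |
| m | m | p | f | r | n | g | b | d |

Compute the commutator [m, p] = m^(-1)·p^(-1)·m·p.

d

Identity is f; from the table m^(-1) = n and p^(-1) = b.
n·b = r
r·m = p
p·p = d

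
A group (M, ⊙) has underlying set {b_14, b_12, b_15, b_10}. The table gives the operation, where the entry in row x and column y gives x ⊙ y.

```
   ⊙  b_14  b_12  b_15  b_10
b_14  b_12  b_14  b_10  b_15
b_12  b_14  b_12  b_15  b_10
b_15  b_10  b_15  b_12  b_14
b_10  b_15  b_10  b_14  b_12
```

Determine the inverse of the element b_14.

b_14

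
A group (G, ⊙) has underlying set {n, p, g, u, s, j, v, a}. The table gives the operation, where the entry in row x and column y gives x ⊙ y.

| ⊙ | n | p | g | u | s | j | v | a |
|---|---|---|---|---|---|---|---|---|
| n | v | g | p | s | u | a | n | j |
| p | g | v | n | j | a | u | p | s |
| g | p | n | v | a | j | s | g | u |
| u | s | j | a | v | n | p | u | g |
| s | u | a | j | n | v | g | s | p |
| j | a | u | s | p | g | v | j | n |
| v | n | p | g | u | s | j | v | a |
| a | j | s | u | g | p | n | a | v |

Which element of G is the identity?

The identity e satisfies e ⊙ x = x for all x, so its row in the table reproduces the column headers.
Row v reads: n, p, g, u, s, j, v, a — exactly the header order. So v is the identity.
(Structurally, G here is isomorphic to the elementary abelian group (Z_2)^3.)

v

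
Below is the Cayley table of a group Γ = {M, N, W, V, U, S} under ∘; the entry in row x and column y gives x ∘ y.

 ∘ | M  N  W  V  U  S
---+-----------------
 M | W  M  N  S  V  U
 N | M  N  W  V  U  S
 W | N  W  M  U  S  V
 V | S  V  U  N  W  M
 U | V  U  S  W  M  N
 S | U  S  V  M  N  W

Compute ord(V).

The identity element is N (its row matches the header).
V^1 = V
V^2 = V ∘ V = N
The first power of V equal to the identity is V^2, so ord(V) = 2.

2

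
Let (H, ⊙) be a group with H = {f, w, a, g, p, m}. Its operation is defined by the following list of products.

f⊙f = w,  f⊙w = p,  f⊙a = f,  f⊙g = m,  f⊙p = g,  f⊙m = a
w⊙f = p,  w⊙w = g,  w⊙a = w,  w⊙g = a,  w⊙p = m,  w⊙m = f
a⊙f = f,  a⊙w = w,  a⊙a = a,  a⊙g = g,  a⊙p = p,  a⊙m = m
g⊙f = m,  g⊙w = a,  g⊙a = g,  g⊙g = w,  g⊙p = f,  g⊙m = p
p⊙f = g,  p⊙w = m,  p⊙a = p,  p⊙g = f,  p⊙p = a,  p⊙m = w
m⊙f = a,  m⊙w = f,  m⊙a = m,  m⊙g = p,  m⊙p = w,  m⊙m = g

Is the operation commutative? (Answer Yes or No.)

Yes

Check whether the table is symmetric across its main diagonal.
Every entry (row x, col y) equals the entry (row y, col x), so H is abelian.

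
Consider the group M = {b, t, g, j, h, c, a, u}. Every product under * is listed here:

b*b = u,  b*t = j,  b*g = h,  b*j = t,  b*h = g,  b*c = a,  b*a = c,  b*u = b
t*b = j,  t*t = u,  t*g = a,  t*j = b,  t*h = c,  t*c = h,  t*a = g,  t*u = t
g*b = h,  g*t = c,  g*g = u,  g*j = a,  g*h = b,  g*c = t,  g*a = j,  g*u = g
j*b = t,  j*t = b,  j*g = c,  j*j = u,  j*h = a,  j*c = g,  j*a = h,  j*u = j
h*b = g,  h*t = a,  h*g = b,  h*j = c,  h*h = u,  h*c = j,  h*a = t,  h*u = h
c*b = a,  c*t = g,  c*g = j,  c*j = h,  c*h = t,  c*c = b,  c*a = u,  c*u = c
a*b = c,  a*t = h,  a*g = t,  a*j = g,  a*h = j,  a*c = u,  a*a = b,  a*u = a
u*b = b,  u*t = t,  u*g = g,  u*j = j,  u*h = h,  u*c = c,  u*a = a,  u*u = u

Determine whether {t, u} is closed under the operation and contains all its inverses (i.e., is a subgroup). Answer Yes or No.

Yes

{t, u} contains the identity u.
Checking products: every product of two elements of {t, u} (read from the table) lies in {t, u}, so the set is closed.
In a finite group, a nonempty closed subset is a subgroup. So {t, u} ≤ M.
(Structurally, M here is isomorphic to the dihedral group D_4.)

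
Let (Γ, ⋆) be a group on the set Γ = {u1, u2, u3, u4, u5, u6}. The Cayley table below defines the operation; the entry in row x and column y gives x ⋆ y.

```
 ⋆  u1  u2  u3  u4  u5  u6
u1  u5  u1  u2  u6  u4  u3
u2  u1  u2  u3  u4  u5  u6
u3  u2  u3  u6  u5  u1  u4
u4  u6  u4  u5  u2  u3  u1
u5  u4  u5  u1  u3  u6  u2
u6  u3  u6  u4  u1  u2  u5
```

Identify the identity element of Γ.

u2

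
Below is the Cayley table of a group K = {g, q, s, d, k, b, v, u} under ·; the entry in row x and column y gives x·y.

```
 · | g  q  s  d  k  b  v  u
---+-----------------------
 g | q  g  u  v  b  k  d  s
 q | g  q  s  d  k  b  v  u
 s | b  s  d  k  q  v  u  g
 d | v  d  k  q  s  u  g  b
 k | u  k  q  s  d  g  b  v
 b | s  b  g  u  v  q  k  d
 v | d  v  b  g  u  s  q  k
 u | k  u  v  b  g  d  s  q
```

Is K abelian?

s·v = u but v·s = b.
Since s and v do not commute, K is not abelian.

No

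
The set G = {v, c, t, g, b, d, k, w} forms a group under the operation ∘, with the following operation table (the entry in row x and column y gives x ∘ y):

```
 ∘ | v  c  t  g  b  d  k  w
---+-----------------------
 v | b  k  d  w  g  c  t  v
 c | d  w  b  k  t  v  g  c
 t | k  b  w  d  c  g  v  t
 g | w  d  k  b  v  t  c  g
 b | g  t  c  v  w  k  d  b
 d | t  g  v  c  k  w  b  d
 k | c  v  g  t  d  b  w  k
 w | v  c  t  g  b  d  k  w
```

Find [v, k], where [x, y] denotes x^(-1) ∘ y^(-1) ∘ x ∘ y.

Identity is w; from the table v^(-1) = g and k^(-1) = k.
g ∘ k = c
c ∘ v = d
d ∘ k = b

b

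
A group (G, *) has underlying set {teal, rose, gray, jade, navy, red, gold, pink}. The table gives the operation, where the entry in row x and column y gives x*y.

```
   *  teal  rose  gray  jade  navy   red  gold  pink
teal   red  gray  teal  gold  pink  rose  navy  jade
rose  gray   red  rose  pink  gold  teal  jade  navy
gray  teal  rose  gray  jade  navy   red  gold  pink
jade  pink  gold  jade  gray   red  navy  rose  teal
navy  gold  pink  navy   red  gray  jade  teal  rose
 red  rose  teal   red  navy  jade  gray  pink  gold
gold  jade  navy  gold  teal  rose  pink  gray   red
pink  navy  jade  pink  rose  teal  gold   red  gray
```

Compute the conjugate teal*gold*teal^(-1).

pink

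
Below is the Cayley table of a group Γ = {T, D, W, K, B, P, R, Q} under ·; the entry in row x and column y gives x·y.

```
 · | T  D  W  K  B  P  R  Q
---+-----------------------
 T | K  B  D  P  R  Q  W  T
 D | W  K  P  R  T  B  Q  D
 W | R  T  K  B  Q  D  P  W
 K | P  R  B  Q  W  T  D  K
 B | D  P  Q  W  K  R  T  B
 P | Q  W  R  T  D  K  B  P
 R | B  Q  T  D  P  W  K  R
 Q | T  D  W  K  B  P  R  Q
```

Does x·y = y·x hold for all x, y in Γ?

No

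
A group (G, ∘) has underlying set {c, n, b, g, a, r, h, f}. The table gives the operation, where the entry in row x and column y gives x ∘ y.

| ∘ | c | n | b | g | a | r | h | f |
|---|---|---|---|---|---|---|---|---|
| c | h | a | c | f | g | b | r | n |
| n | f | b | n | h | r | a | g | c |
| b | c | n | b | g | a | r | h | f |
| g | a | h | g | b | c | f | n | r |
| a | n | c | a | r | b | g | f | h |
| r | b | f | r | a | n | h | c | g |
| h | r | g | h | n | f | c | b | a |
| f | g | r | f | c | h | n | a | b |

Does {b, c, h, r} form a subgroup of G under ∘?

Yes

{b, c, h, r} contains the identity b.
Checking products: every product of two elements of {b, c, h, r} (read from the table) lies in {b, c, h, r}, so the set is closed.
In a finite group, a nonempty closed subset is a subgroup. So {b, c, h, r} ≤ G.
(Structurally, G here is isomorphic to the dihedral group D_4.)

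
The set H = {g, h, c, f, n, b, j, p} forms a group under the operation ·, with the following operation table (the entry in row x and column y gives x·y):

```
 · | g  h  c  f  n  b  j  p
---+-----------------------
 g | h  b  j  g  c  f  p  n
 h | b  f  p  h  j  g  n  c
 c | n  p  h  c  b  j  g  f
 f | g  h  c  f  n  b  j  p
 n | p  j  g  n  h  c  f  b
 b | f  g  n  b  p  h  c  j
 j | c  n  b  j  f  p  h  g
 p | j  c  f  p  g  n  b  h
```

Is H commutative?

No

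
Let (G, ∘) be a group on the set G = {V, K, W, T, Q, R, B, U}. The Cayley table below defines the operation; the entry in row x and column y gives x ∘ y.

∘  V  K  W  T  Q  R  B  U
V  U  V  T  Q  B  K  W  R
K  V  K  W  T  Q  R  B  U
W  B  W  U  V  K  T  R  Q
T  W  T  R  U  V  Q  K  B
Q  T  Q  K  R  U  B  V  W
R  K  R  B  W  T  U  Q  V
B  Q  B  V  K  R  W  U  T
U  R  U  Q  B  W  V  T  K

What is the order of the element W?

4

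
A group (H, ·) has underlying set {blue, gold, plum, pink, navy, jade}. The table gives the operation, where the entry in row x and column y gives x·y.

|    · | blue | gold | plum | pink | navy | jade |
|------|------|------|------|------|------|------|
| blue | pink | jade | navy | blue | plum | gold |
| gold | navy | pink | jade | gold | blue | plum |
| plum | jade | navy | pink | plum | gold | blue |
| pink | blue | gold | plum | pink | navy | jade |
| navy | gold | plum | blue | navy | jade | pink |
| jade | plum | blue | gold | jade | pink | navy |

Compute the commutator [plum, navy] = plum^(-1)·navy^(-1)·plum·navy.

Identity is pink; from the table plum^(-1) = plum and navy^(-1) = jade.
plum·jade = blue
blue·plum = navy
navy·navy = jade
(Structurally, H here is isomorphic to the symmetric group S_3.)

jade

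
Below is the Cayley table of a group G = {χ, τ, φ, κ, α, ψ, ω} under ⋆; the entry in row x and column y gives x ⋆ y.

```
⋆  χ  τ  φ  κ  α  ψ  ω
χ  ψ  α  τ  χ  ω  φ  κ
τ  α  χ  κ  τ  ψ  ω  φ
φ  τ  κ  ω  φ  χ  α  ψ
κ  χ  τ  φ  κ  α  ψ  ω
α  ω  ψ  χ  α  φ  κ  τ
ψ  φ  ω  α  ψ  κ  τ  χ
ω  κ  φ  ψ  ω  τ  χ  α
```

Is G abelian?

Check whether the table is symmetric across its main diagonal.
Every entry (row x, col y) equals the entry (row y, col x), so G is abelian.

Yes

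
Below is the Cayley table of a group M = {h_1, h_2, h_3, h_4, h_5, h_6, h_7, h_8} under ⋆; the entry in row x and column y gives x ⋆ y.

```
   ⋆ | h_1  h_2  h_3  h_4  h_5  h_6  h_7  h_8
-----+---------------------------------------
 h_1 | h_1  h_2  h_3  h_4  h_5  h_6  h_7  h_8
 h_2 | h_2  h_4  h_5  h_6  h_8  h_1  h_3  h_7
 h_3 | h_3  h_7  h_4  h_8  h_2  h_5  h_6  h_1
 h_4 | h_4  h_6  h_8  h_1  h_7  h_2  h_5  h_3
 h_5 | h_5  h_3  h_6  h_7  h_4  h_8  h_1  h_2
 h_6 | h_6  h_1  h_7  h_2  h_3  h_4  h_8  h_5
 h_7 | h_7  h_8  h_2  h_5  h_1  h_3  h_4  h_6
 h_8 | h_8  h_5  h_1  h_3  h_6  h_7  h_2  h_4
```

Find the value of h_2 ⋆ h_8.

Read row h_2, column h_8: h_2 ⋆ h_8 = h_7.
(Structurally, M here is isomorphic to the quaternion group Q_8.)

h_7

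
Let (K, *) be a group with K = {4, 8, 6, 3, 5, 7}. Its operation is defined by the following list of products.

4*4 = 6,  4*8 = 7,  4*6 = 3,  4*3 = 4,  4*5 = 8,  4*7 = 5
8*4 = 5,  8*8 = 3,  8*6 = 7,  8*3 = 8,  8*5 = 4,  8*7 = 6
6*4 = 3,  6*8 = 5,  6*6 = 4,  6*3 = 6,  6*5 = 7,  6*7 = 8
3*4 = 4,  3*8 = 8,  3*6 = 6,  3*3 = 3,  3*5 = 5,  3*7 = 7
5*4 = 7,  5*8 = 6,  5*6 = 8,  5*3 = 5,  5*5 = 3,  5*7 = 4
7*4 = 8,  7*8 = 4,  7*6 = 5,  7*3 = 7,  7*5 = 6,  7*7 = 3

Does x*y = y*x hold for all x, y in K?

No

6*5 = 7 but 5*6 = 8.
Since 6 and 5 do not commute, K is not abelian.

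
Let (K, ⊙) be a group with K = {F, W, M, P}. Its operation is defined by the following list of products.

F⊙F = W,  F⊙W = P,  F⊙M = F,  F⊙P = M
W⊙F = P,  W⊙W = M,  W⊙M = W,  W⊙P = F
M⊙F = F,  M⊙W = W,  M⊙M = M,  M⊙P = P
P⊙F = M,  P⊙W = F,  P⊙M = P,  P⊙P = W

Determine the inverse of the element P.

First locate the identity: row M matches the header, so M is the identity.
Scan row P for M: P ⊙ F = M. Hence P^(-1) = F.

F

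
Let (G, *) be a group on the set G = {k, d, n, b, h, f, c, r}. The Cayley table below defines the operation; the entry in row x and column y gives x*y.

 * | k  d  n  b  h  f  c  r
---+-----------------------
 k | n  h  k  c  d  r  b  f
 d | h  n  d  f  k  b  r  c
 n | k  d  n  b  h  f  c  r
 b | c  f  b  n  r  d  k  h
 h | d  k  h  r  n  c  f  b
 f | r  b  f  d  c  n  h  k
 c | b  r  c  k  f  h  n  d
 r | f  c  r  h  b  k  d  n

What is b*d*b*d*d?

b*d = f
f*b = d
d*d = n
n*d = d

d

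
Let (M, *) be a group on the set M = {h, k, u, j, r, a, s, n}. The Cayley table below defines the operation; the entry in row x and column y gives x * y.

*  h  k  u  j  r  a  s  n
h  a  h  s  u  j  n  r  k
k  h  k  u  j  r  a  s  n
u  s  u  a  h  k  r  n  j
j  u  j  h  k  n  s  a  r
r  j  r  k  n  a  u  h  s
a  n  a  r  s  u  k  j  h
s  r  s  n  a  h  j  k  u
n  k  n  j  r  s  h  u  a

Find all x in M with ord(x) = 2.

{a, j, s}

Identity is k. Compute the order of each non-identity element by repeated multiplication:
  h: h → a → n → k  (order 4)
  u: u → a → r → k  (order 4)
  j: j → k  (order 2)
  r: r → a → u → k  (order 4)
  a: a → k  (order 2)
  s: s → k  (order 2)
  n: n → a → h → k  (order 4)
Elements of order 2: {a, j, s}.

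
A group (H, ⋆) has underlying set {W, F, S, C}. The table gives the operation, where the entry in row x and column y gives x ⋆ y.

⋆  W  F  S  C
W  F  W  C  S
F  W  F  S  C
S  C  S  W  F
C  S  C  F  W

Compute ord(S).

4

The identity element is F (its row matches the header).
S^1 = S
S^2 = S ⋆ S = W
S^3 = W ⋆ S = C
S^4 = C ⋆ S = F
The first power of S equal to the identity is S^4, so ord(S) = 4.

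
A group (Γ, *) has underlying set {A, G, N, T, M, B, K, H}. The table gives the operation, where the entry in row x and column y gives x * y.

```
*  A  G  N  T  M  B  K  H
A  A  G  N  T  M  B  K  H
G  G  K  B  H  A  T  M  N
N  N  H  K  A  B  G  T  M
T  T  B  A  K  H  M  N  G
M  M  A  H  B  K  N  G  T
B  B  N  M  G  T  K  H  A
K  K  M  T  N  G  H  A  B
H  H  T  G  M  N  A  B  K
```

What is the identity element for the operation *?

A

The identity e satisfies e * x = x for all x, so its row in the table reproduces the column headers.
Row A reads: A, G, N, T, M, B, K, H — exactly the header order. So A is the identity.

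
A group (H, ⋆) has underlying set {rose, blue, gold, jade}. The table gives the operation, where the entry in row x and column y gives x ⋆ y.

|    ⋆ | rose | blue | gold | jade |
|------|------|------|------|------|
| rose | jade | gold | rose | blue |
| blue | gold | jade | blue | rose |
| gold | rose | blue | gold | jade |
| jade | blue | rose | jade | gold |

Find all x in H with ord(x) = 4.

Identity is gold. Compute the order of each non-identity element by repeated multiplication:
  rose: rose → jade → blue → gold  (order 4)
  blue: blue → jade → rose → gold  (order 4)
  jade: jade → gold  (order 2)
Elements of order 4: {blue, rose}.
(Structurally, H here is isomorphic to the cyclic group Z_4.)

{blue, rose}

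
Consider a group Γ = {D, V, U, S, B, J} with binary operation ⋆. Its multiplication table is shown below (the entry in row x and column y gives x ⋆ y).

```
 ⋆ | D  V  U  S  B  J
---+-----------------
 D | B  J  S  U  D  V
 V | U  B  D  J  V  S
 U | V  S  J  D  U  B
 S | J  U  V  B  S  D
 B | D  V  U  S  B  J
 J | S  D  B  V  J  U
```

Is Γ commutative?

No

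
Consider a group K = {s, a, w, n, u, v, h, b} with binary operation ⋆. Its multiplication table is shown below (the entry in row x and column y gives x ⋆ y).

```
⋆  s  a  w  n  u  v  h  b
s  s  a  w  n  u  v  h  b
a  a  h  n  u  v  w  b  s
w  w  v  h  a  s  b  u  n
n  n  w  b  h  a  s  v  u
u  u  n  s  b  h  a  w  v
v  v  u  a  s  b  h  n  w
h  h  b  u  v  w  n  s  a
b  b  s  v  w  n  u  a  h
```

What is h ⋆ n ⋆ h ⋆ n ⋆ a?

b

h ⋆ n = v
v ⋆ h = n
n ⋆ n = h
h ⋆ a = b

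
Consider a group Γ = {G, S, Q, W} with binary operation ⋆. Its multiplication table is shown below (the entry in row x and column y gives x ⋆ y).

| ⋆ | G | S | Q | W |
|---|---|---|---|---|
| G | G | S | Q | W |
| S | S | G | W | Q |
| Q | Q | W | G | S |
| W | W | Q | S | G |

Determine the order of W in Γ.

2

The identity element is G (its row matches the header).
W^1 = W
W^2 = W ⋆ W = G
The first power of W equal to the identity is W^2, so ord(W) = 2.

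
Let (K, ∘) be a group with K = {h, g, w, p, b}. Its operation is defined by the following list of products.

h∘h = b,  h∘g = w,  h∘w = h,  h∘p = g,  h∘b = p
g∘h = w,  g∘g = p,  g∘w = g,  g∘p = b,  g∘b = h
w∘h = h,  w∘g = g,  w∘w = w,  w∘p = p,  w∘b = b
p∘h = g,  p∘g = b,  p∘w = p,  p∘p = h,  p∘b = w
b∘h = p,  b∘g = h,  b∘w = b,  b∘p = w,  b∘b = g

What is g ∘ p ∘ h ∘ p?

h

g ∘ p = b
b ∘ h = p
p ∘ p = h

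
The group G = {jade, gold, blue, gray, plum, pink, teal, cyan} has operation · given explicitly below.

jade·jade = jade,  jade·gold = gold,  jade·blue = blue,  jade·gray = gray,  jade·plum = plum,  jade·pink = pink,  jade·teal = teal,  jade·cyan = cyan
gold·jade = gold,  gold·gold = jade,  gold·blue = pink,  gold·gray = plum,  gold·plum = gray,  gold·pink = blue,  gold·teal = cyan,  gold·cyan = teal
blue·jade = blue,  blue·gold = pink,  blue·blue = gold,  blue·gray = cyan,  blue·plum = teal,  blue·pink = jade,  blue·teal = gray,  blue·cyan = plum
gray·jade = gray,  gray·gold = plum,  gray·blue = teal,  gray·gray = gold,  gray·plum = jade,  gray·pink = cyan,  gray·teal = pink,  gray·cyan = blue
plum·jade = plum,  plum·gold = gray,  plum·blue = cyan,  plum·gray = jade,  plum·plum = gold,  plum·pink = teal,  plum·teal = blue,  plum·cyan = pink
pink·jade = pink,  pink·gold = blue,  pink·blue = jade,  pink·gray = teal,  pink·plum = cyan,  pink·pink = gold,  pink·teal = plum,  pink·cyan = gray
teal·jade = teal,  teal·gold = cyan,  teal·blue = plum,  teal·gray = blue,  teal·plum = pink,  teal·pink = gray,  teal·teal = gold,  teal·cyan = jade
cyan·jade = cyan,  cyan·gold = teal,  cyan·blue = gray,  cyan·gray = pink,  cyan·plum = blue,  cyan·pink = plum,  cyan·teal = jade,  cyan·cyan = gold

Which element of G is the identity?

jade

The identity e satisfies e·x = x for all x, so its row in the table reproduces the column headers.
Row jade reads: jade, gold, blue, gray, plum, pink, teal, cyan — exactly the header order. So jade is the identity.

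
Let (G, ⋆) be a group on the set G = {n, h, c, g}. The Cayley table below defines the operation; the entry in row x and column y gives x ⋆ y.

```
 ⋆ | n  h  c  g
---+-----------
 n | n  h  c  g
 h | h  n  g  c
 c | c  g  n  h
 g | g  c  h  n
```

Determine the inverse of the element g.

First locate the identity: row n matches the header, so n is the identity.
Scan row g for n: g ⋆ g = n. Hence g^(-1) = g.

g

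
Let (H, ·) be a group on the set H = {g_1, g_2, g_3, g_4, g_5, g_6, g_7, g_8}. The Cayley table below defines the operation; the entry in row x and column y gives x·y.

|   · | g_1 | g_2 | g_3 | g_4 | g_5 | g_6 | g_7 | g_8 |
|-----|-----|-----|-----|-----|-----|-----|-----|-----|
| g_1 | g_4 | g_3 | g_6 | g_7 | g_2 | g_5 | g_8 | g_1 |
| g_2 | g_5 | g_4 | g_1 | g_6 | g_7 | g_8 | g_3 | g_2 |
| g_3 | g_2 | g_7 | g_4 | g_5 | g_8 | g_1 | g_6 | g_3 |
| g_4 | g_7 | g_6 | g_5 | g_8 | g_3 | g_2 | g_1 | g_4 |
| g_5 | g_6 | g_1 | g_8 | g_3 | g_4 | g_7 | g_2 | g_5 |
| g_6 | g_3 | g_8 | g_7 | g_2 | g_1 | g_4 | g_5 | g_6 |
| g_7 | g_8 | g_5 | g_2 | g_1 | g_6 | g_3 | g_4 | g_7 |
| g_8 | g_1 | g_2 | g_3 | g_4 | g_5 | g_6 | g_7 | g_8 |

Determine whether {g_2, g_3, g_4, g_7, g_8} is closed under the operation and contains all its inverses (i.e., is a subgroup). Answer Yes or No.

No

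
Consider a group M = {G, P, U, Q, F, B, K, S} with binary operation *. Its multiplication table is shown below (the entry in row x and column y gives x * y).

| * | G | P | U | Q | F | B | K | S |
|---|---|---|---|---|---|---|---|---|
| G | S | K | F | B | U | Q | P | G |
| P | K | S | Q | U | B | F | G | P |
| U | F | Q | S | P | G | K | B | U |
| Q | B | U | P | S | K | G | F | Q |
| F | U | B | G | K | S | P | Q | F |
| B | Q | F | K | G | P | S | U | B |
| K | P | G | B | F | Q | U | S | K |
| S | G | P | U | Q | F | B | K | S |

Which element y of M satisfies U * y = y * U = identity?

U

First locate the identity: row S matches the header, so S is the identity.
Scan row U for S: U * U = S. Hence U^(-1) = U.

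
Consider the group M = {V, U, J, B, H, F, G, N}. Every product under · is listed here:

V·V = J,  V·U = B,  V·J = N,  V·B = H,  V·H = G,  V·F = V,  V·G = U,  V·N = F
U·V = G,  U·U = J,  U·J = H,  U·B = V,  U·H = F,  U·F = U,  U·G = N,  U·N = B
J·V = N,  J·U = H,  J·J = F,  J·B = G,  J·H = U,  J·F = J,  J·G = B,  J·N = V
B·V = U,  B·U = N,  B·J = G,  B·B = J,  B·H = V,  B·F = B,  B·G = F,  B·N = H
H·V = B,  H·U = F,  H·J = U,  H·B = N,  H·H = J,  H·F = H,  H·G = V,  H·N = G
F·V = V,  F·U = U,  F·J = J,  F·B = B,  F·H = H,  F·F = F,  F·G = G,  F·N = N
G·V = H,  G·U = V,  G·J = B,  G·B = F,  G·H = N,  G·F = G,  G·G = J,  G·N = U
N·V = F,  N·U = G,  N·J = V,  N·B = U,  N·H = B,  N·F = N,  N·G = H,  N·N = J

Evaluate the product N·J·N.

F

N·J = V
V·N = F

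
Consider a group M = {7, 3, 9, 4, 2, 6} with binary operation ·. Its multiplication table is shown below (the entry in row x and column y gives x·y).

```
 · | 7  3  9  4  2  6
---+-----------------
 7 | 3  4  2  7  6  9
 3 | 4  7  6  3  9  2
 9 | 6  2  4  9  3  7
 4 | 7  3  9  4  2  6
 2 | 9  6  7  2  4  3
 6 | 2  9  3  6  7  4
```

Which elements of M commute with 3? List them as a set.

{3, 4, 7}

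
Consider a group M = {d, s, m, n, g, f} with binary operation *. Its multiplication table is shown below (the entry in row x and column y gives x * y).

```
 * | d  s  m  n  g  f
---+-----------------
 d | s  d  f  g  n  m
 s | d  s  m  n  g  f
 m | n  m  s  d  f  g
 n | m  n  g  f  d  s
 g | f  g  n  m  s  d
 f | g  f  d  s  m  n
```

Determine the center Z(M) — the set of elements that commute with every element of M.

An element z is central iff its row equals its column in the table.
For f: f * g = m ≠ d = g * f, so f ∉ Z.
Checking each element this way leaves Z(M) = {s}.

{s}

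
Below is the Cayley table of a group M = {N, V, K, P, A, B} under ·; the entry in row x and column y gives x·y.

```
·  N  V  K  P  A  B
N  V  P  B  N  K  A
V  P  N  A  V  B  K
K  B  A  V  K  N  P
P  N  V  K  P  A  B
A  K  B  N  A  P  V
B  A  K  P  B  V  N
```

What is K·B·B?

B

K·B = P
P·B = B
(Structurally, M here is isomorphic to the cyclic group Z_6.)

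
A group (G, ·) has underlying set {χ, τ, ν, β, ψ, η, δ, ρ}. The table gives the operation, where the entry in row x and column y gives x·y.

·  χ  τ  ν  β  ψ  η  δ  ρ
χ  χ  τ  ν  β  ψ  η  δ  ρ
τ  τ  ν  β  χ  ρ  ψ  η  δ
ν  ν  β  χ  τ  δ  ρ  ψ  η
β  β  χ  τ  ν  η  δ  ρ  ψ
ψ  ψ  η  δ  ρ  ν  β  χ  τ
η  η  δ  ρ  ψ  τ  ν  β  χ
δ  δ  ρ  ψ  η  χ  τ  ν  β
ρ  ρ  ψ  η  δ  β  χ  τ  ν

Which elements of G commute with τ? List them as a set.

{β, ν, τ, χ}

Compare row τ with column τ entry by entry.
β·τ = χ = τ·β, so β commutes with τ.
ψ·τ = η but τ·ψ = ρ, so ψ does not.
Collecting the elements that commute with τ: C(τ) = {β, ν, τ, χ}.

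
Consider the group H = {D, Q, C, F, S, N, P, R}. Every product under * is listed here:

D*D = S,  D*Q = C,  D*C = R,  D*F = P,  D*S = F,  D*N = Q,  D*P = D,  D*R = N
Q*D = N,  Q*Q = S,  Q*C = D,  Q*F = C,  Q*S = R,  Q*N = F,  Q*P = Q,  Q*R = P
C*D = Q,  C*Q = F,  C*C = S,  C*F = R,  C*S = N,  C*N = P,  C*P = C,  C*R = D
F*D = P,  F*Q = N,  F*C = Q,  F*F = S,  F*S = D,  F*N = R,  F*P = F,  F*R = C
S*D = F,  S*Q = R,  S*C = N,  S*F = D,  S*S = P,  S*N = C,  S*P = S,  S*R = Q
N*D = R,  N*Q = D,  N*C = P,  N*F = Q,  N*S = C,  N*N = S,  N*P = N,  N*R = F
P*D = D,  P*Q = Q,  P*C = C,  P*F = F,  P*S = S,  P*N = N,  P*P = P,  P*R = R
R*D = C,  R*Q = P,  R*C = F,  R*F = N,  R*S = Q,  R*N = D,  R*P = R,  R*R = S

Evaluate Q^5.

Q^1 = Q
Q^2 = Q * Q = S
Q^3 = S * Q = R
Q^4 = R * Q = P
Q^5 = P * Q = Q

Q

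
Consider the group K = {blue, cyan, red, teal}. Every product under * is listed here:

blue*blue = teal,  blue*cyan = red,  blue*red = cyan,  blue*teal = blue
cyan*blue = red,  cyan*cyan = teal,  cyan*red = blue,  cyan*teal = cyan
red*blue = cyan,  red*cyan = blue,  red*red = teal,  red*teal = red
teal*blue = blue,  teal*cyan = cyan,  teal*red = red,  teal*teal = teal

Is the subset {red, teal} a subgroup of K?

Yes

{red, teal} contains the identity teal.
Checking products: every product of two elements of {red, teal} (read from the table) lies in {red, teal}, so the set is closed.
In a finite group, a nonempty closed subset is a subgroup. So {red, teal} ≤ K.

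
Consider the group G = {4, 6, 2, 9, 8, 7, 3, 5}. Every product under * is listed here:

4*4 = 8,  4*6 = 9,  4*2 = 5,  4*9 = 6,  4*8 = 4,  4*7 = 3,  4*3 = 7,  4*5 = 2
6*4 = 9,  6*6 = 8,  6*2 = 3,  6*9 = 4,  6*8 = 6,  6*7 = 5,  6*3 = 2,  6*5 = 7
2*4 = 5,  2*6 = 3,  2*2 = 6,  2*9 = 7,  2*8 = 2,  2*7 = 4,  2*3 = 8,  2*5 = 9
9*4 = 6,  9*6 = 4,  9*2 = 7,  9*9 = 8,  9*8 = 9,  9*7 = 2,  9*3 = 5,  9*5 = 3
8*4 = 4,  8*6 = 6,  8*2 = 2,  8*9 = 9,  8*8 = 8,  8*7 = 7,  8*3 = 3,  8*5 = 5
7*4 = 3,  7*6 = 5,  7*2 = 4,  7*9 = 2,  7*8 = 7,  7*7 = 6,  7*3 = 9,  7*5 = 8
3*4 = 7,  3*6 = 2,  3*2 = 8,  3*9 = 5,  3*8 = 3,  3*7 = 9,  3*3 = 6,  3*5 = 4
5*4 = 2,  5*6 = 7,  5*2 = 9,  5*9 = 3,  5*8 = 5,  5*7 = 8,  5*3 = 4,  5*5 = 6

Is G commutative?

Check whether the table is symmetric across its main diagonal.
Every entry (row x, col y) equals the entry (row y, col x), so G is abelian.

Yes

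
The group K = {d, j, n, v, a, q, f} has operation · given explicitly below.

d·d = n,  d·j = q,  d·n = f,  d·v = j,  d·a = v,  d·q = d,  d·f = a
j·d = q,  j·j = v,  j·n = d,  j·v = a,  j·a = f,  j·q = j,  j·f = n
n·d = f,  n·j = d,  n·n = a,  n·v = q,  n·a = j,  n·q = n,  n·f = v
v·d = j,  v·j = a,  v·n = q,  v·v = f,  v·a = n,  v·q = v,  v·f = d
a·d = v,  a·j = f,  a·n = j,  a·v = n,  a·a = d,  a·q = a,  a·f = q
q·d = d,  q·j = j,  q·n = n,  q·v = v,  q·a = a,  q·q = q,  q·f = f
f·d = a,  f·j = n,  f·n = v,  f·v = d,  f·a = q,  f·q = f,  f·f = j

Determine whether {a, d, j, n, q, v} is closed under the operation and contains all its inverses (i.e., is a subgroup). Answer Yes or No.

No

j·a = f, which is not in {a, d, j, n, q, v}.
The subset is not closed under ·, so it is not a subgroup.
(Structurally, K here is isomorphic to the cyclic group Z_7.)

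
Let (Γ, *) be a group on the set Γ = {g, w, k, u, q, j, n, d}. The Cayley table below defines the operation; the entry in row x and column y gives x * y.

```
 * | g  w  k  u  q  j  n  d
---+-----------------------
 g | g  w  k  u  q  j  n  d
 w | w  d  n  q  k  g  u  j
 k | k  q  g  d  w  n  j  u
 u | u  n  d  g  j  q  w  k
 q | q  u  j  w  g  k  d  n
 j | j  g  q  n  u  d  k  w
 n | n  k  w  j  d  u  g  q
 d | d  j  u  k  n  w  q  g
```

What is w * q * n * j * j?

w * q = k
k * n = j
j * j = d
d * j = w
(Structurally, Γ here is isomorphic to the dihedral group D_4.)

w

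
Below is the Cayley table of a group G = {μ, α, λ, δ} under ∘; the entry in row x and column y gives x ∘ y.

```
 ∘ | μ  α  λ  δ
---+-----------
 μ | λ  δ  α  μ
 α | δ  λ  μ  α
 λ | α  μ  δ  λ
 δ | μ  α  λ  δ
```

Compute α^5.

α

α^1 = α
α^2 = α ∘ α = λ
α^3 = λ ∘ α = μ
α^4 = μ ∘ α = δ
α^5 = δ ∘ α = α
(Structurally, G here is isomorphic to the cyclic group Z_4.)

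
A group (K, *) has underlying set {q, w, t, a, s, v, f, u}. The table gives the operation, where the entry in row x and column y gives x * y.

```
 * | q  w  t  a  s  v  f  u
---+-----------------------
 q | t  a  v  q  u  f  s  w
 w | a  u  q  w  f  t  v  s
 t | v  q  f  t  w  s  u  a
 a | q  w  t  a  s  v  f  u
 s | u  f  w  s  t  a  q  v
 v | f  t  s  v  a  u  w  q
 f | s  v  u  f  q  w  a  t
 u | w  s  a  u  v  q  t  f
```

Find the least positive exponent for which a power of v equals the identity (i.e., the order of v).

The identity element is a (its row matches the header).
v^1 = v
v^2 = v * v = u
v^3 = u * v = q
v^4 = q * v = f
v^5 = f * v = w
v^6 = w * v = t
v^7 = t * v = s
v^8 = s * v = a
The first power of v equal to the identity is v^8, so ord(v) = 8.

8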